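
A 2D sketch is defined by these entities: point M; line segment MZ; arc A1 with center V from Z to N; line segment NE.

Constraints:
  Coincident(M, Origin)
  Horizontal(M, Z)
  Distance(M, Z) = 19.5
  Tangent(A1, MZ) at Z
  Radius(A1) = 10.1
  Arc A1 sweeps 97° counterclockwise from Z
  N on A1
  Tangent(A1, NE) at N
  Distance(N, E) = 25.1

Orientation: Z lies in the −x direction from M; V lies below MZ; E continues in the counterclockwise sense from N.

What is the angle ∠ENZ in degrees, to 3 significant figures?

132°

On A1, Z sits at bearing 90° from V; a 97° counterclockwise sweep puts N at bearing 187°, so N = V + 10.1·(cos 187°, sin 187°) = (-29.5, -11.3). A1 meets NE tangentially, so VN is at right angles to NE, so NE runs along (−sin 187°, cos 187°); with |NE| = 25.1, E = (-26.5, -36.2). Then cos ∠ENZ = NE·NZ / (|NE||NZ|), giving 132°.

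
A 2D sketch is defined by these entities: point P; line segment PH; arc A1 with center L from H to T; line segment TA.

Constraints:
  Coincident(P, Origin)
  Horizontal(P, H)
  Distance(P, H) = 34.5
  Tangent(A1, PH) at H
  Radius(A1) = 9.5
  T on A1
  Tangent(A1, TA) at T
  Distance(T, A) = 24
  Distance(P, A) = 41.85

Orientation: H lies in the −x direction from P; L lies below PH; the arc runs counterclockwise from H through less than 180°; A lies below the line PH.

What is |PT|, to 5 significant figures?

44.418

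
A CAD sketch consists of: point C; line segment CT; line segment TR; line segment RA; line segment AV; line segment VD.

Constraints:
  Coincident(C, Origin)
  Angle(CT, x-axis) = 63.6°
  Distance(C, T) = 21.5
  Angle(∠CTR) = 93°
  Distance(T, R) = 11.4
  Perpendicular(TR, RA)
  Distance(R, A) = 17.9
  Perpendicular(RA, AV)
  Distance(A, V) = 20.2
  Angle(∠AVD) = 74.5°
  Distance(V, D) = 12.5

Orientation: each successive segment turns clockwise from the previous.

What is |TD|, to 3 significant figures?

8.01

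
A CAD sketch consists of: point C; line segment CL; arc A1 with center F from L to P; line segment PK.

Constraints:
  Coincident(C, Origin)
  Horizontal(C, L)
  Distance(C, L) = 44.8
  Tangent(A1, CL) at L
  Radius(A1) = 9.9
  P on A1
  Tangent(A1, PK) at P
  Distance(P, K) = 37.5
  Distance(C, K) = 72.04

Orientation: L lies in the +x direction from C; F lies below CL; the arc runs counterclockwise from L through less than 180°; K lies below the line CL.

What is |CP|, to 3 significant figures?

39.0

C is at the origin; CL is horizontal with |CL| = 44.8 and L on the +x side, so L = (44.8, 0.00). Tangency of A1 to CL means the radius FL is perpendicular to CL, so F = L + (0, -9.9) = (44.8, -9.90). Since FP ⟂ PK (tangency), |FK| = √(9.9² + 37.5²) = 38.8 regardless of where P sits on A1. So K lies on both circle(C, 72.04) and circle(F, 38.8); the below-CL intersection is K = (54.1, -47.5). P is the foot of the tangent from K: P = (36.1, -14.7).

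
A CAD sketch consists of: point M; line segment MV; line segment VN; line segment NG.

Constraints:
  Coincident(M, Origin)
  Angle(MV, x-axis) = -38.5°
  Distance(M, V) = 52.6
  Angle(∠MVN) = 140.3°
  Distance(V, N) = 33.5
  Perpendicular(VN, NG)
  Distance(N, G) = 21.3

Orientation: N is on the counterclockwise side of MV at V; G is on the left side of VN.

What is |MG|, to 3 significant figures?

75.0

M is at the origin; MV runs at -38.5° with length 52.6, so V = 52.6·(cos -38.5°, sin -38.5°) = (41.2, -32.7). ∠MVN = 140.3°, so VN runs at -38.5° + (180° − 140.3°) = 1.20° from the x-axis; with |VN| = 33.5, N = V + 33.5·(cos 1.20°, sin 1.20°) = (74.7, -32.0). VN is perpendicular to NG; with |NG| = 21.3 on the left of VN, G = N + 21.3·(-0.0209, 1.00) = (74.2, -10.7). Then |MG| = |G − M| = 75.0.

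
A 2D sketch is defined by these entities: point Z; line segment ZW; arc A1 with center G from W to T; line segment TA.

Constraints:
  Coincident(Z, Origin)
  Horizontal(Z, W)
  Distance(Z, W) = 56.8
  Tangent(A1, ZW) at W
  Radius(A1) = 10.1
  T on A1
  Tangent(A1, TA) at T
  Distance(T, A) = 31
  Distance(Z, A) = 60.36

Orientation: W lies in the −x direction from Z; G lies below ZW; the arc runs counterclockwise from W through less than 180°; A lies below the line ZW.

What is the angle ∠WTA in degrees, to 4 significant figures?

115.2°

Checks: ∠(GW, WZ) = 90.00° ✓; |GW| = 10.10 ✓; |GT| = 10.10 ✓; ∠(GT, TA) = 90.00° ✓; |TA| = 31.00 ✓; |ZA| = 60.36 ✓.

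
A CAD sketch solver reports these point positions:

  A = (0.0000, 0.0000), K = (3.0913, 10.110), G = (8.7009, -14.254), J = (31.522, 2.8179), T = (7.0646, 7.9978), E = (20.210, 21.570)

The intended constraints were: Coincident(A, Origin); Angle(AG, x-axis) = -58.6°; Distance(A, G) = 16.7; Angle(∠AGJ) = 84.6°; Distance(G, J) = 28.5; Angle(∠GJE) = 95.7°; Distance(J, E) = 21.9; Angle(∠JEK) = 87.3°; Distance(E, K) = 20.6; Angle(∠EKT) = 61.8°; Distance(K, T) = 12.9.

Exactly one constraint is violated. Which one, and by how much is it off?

Distance(K, T) = 12.9 — off by 8.40.

A = (0.00, 0.00) ✓; AG at -58.60° ✓; |AG| = 16.70 ✓; ∠AGJ = 84.60° ✓; |GJ| = 28.50 ✓; ∠GJE = 95.70° ✓; |JE| = 21.90 ✓; ∠JEK = 87.30° ✓; |EK| = 20.60 ✓; ∠EKT = 61.80° ✓; |KT| = 4.500 ✗.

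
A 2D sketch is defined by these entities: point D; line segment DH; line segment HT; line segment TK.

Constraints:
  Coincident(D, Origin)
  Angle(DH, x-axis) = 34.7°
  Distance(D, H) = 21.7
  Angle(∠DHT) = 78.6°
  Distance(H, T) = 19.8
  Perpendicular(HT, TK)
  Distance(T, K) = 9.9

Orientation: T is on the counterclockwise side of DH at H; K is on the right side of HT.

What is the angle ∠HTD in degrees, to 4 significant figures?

53.90°

D is at the origin; DH runs at 34.7° with length 21.7, so H = 21.7·(cos 34.7°, sin 34.7°) = (17.84, 12.35). ∠DHT = 78.6°, so HT runs at 34.7° + (180° − 78.6°) = 136.1° from the x-axis; with |HT| = 19.8, T = H + 19.8·(cos 136.1°, sin 136.1°) = (3.574, 26.08). Then cos ∠HTD = TH·TD / (|TH||TD|), giving 53.90°.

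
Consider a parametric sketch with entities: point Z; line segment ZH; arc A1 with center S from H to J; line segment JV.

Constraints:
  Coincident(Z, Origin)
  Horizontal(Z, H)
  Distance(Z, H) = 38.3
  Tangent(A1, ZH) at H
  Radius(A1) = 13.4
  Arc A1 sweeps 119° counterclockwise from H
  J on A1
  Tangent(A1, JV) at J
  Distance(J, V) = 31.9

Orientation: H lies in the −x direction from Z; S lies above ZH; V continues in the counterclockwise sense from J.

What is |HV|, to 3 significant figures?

47.9

Z is at the origin; ZH is horizontal with |ZH| = 38.3 and H on the −x side, so H = (-38.3, 0.00). Tangency of A1 to ZH means the radius SH is perpendicular to ZH, so S = H + (0, 13.4) = (-38.3, 13.4). On A1, H sits at bearing -90° from S; a 119° counterclockwise sweep puts J at bearing 29°, so J = S + 13.4·(cos 29°, sin 29°) = (-26.6, 19.9). The tangent condition forces SJ to be normal to JV, so JV runs along (−sin 29°, cos 29°); with |JV| = 31.9, V = (-42.0, 47.8). Then |HV| = |V − H| = 47.9.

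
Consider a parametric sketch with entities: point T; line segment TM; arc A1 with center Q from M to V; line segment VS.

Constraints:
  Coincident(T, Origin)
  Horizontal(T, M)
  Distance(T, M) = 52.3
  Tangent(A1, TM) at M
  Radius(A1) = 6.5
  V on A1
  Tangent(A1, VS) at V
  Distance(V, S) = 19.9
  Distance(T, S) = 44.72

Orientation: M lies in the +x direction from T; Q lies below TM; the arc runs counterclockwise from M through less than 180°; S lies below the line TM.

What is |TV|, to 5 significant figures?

46.466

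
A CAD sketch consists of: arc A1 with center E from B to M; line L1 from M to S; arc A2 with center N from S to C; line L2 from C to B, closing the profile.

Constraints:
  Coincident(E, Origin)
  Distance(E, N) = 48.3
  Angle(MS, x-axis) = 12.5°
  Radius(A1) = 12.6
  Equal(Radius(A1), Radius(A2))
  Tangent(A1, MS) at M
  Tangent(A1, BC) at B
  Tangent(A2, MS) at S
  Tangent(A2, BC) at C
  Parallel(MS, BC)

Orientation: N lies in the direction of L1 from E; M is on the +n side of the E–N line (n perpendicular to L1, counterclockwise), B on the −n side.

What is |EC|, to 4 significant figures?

49.92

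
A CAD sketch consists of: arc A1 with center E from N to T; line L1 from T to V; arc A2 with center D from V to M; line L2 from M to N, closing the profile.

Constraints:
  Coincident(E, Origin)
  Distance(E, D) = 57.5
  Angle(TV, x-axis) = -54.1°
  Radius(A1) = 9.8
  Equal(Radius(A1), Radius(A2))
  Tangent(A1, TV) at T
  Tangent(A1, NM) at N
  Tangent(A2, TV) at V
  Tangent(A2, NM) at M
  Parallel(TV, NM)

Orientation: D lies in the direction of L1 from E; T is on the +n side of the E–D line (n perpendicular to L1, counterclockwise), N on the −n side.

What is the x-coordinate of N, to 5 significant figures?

-7.9384

The slot axis is L1's direction at -54.1°, so u = (cos -54.1°, sin -54.1°) = (0.58637, -0.81004) and n = (−sin -54.1°, cos -54.1°) = (0.81004, 0.58637). E is at the origin and D lies 57.5 along u from E, so D = 57.5·u = (33.716, -46.577). Tangency of A1 to both parallel lines with radius 9.8 puts T and N at E ± 9.8·n: T = (7.9384, 5.7464), N = (-7.9384, -5.7464). So N.x = -7.9384.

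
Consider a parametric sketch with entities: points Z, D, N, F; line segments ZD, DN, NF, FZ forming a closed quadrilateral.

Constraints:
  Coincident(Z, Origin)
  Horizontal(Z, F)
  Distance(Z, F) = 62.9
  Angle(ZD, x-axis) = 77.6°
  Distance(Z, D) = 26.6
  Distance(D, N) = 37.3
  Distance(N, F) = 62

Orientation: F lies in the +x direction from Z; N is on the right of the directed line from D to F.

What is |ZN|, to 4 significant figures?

11.29

Z is at the origin; Z and F share the same y with |ZF| = 62.9 and F in +x, so F = (62.9, 0). ZD runs at 77.6° with |ZD| = 26.6, so D = (5.712, 25.98). N is determined by |DN| = 37.3 and |NF| = 62.0 together: it lies at the intersection of circle(D, 37.3) and circle(F, 62.0). With |DF| = 62.81, the foot of the radical line on DF is 11.88 from D and the perpendicular offset is √(37.3² − 11.88²) = 35.36. Taking the right-of-DF solution: N = (1.906, -11.13).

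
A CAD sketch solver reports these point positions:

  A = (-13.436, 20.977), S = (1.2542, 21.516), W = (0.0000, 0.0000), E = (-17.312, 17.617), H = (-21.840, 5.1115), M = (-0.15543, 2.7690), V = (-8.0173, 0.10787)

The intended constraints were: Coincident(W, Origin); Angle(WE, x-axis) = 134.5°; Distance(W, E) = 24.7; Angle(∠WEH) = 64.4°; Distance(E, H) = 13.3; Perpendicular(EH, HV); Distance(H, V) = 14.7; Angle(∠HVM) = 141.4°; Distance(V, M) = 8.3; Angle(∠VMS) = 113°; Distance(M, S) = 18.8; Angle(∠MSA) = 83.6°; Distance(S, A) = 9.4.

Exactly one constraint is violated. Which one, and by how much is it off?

Distance(S, A) = 9.4 — off by 5.30.

W = (0.00, 0.00) ✓; WE at 134.5° ✓; |WE| = 24.70 ✓; ∠WEH = 64.40° ✓; |EH| = 13.30 ✓; ∠(EH, HV) = 90.00° ✓; |HV| = 14.70 ✓; ∠HVM = 141.4° ✓; |VM| = 8.300 ✓; ∠VMS = 113.0° ✓; |MS| = 18.80 ✓; ∠MSA = 83.60° ✓; |SA| = 14.70 ✗.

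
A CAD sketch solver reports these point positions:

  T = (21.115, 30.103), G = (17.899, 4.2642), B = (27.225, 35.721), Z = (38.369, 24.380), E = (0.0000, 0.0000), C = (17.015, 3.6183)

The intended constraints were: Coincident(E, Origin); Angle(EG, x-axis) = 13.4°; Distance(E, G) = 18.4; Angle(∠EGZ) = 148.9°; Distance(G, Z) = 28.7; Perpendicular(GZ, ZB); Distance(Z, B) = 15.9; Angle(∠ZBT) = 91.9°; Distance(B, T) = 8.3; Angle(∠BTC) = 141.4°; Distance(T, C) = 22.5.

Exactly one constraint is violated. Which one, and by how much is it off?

Distance(T, C) = 22.5 — off by 4.30.

E = (0.00, 0.00) ✓; EG at 13.40° ✓; |EG| = 18.40 ✓; ∠EGZ = 148.9° ✓; |GZ| = 28.70 ✓; ∠(GZ, ZB) = 90.00° ✓; |ZB| = 15.90 ✓; ∠ZBT = 91.90° ✓; |BT| = 8.300 ✓; ∠BTC = 141.4° ✓; |TC| = 26.80 ✗.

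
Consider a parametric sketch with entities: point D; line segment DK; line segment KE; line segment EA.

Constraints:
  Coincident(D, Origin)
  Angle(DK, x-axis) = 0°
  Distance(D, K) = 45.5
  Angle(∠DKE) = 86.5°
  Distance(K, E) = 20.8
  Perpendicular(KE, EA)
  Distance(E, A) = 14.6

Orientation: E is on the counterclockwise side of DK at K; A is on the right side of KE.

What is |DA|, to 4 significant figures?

62.66

∠DKE = 86.5°, so KE runs at 0.0° + (180° − 86.5°) = 93.50° from the x-axis; with |KE| = 20.8, E = K + 20.8·(cos 93.50°, sin 93.50°) = (44.23, 20.76). KE ⟂ EA; with |EA| = 14.6 on the right of KE, A = E + 14.6·(0.9981, 0.06105) = (58.80, 21.65). Then |DA| = |A − D| = 62.66.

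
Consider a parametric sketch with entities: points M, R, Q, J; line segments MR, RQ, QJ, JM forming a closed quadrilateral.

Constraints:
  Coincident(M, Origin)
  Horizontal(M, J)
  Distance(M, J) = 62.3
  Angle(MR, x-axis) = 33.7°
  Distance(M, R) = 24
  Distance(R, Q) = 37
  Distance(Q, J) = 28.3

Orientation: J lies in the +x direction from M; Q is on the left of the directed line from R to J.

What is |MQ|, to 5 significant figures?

60.694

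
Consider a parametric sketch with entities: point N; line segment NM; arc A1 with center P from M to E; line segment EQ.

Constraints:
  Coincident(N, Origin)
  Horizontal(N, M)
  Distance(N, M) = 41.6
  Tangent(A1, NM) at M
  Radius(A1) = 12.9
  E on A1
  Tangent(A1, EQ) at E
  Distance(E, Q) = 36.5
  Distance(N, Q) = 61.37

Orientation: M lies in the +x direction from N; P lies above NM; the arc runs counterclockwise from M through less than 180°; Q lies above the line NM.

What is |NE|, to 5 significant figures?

56.192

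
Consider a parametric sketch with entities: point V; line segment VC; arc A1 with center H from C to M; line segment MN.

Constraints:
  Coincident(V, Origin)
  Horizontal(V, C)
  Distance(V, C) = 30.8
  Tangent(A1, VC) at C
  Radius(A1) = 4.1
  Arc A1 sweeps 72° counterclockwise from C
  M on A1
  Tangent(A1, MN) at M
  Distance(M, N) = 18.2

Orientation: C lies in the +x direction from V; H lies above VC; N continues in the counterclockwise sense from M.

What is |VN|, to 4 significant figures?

45.07

V is at the origin; VC is horizontal with |VC| = 30.8 and C on the +x side, so C = (30.80, 0.000). A1 meets VC tangentially, so HC is at right angles to VC, so H = C + (0, 4.1) = (30.80, 4.100). On A1, C sits at bearing -90° from H; a 72° counterclockwise sweep puts M at bearing -18°, so M = H + 4.1·(cos -18°, sin -18°) = (34.70, 2.833). A1 meets MN tangentially, so HM is at right angles to MN, so MN runs along (−sin -18°, cos -18°); with |MN| = 18.2, N = (40.32, 20.14). Then |VN| = |N − V| = 45.07.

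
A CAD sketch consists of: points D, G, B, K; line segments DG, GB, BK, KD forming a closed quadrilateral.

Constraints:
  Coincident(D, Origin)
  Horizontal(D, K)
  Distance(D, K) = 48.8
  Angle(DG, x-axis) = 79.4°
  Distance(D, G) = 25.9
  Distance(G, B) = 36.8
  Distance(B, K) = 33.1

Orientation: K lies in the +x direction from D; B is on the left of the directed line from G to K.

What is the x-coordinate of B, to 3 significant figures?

40.9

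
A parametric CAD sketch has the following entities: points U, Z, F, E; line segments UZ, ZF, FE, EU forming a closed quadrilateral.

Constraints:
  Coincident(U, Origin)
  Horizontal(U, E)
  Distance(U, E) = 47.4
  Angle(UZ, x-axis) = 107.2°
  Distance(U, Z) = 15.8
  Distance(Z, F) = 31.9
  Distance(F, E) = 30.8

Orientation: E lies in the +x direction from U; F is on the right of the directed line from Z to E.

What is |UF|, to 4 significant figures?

19.22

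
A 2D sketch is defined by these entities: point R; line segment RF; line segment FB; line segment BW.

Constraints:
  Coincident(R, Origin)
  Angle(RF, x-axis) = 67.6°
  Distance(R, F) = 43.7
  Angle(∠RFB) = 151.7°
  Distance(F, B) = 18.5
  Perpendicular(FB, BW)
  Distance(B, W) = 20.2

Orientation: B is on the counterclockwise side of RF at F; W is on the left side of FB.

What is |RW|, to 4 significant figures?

56.98

∠RFB = 151.7°, so FB runs at 67.6° + (180° − 151.7°) = 95.90° from the x-axis; with |FB| = 18.5, B = F + 18.5·(cos 95.90°, sin 95.90°) = (14.75, 58.80). FB ⟂ BW; with |BW| = 20.2 on the left of FB, W = B + 20.2·(-0.9947, -0.1028) = (-5.342, 56.73). Then |RW| = |W − R| = 56.98.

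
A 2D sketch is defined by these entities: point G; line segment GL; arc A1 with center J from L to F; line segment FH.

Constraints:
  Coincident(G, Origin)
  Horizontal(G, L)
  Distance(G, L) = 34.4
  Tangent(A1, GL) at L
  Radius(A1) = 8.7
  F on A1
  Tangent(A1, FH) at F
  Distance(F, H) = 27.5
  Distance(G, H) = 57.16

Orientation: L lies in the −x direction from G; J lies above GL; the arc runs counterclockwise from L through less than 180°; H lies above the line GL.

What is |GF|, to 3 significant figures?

31.0

Checks: G.y = 0.00, L.y = 0.00 ✓; |JF| = 8.700 ✓; ∠(JF, FH) = 90.00° ✓; |FH| = 27.50 ✓; |GH| = 57.16 ✓.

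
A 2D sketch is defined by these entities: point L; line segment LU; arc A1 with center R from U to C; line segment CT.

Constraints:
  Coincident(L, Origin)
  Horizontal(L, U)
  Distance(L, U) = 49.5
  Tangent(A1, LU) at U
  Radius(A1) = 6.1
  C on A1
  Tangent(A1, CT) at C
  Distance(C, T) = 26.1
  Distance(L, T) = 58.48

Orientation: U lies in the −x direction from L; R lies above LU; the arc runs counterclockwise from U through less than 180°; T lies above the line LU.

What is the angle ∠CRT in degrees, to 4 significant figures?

76.85°

L is at the origin; LU is horizontal with |LU| = 49.5 and U on the −x side, so U = (-49.50, 0.000). The tangent condition forces RU to be normal to LU, so R = U + (0, 6.1) = (-49.50, 6.100). Since RC ⟂ CT (tangency), |RT| = √(6.1² + 26.1²) = 26.80 regardless of where C sits on A1. So T lies on both circle(L, 58.48) and circle(R, 26.80); the above-LU intersection is T = (-48.36, 32.88). C is the foot of the tangent from T: C = (-43.51, 7.235).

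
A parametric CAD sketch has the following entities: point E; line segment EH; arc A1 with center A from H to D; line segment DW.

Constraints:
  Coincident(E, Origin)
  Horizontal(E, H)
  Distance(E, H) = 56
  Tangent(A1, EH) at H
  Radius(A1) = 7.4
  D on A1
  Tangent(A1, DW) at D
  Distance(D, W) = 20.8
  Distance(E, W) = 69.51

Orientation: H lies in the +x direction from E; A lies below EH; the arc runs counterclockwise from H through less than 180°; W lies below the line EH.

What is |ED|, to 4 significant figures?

51.74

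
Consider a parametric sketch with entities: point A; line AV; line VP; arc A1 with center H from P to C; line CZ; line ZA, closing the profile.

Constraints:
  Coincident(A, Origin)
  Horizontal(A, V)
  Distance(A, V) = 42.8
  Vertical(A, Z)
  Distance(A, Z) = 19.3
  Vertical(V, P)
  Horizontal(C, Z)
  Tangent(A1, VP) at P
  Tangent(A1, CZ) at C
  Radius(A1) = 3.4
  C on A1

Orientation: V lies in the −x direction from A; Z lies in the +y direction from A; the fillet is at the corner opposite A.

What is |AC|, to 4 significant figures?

43.87

A is at the origin; A and V share the same y with |AV| = 42.8 and V on the −x side, so V = (-42.80, 0.000). AZ is vertical with |AZ| = 19.3 and Z on the +y side, so Z = (0.000, 19.30). The virtual corner opposite A is at (-42.80, 19.30). Since A1 is tangent to VP there, HP ⟂ VP and since A1 is tangent to CZ there, HC ⟂ CZ, with radius 3.4, so the center H sits 3.4 in from both sides at H = (-39.40, 15.90). That places the tangent points at P = (-42.80, 15.90) on VP and C = (-39.40, 19.30) on CZ. Then |AC| = |C − A| = 43.87.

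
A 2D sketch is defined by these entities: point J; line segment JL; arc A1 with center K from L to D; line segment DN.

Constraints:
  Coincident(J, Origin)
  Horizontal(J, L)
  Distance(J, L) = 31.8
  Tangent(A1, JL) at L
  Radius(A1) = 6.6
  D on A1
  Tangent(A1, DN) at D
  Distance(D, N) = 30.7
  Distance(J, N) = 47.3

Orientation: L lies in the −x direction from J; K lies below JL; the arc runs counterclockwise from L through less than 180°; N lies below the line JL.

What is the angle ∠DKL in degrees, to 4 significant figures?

108.3°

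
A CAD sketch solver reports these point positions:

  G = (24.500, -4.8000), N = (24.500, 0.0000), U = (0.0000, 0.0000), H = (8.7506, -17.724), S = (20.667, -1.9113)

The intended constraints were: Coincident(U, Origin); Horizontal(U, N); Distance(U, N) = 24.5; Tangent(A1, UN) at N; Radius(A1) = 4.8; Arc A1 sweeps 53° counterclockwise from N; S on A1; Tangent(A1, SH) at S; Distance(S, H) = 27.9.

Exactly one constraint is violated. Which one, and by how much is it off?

Distance(S, H) = 27.9 — off by 8.10.

U = (0.00, 0.00) ✓; U.y = 0.00, N.y = 0.00 ✓; |UN| = 24.50 ✓; ∠(GN, NU) = 90.00° ✓; |GN| = 4.800 ✓; bearing(G→S) − bearing(G→N) = 53.00° ✓; |GS| = 4.800 ✓; ∠(GS, SH) = 90.00° ✓; |SH| = 19.80 ✗.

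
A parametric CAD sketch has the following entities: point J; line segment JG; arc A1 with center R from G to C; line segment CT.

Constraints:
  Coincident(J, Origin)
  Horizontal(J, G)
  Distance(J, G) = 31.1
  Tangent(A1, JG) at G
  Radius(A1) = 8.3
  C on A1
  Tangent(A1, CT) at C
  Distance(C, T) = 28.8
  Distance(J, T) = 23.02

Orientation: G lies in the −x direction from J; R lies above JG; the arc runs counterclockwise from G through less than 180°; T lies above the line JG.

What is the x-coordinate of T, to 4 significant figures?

-4.722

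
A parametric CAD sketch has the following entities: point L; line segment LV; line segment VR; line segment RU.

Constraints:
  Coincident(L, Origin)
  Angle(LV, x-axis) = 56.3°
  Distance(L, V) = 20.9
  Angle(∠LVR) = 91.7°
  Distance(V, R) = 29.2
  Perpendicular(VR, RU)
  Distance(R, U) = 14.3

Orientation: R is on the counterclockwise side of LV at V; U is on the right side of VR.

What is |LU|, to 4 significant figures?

46.13

L is at the origin; LV runs at 56.3° with length 20.9, so V = 20.9·(cos 56.3°, sin 56.3°) = (11.60, 17.39). ∠LVR = 91.7°, so VR runs at 56.3° + (180° − 91.7°) = 144.6° from the x-axis; with |VR| = 29.2, R = V + 29.2·(cos 144.6°, sin 144.6°) = (-12.21, 34.30). The perpendicularity gives RU at right angles to VR; with |RU| = 14.3 on the right of VR, U = R + 14.3·(0.5793, 0.8151) = (-3.922, 45.96). Then |LU| = |U − L| = 46.13.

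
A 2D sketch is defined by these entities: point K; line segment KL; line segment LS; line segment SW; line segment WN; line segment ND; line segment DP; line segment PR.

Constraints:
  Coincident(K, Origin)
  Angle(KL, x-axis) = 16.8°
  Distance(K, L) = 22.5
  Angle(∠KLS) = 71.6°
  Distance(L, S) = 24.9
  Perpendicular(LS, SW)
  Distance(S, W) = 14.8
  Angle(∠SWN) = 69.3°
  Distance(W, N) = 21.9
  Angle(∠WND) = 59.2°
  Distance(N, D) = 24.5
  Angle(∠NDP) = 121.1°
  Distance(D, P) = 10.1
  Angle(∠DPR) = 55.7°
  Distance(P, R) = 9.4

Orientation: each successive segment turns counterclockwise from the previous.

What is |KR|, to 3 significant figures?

27.5

K is at the origin; KL runs at 16.8° with length 22.5, so L = (21.5, 6.50). ∠KLS = 71.6° gives LS at 125° from the x-axis; with |LS| = 24.9, S = (7.19, 26.9). LS is perpendicular to SW, so SW runs at -145°; with |SW| = 14.8, W = (-4.91, 18.3). ∠SWN = 69.3° gives WN at -34.1° from the x-axis; with |WN| = 21.9, N = (13.2, 6.04). ∠WND = 59.2° gives ND at 86.7° from the x-axis; with |ND| = 24.5, D = (14.6, 30.5). ∠NDP = 121.1° gives DP at 146° from the x-axis; with |DP| = 10.1, P = (6.30, 36.2). ∠DPR = 55.7° gives PR at -90.1° from the x-axis; with |PR| = 9.4, R = (6.29, 26.8). Then |KR| = |R − K| = 27.5.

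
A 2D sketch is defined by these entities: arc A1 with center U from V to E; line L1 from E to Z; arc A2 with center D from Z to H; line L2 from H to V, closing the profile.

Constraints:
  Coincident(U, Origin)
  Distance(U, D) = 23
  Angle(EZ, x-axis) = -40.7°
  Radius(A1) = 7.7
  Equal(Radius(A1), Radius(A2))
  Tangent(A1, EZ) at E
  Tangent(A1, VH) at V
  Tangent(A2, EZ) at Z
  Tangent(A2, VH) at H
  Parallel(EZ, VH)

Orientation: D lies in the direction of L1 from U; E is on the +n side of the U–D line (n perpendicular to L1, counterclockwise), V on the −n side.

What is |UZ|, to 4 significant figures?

24.25

Tangency of A1 to both parallel lines with radius 7.7 puts E and V at U ± 7.7·n: E = (5.021, 5.838), V = (-5.021, -5.838). Equal radii place Z and H the same way about D: Z = D + 7.7·n = (22.46, -9.161), H = D − 7.7·n = (12.42, -20.84). Then |UZ| = |Z − U| = 24.25.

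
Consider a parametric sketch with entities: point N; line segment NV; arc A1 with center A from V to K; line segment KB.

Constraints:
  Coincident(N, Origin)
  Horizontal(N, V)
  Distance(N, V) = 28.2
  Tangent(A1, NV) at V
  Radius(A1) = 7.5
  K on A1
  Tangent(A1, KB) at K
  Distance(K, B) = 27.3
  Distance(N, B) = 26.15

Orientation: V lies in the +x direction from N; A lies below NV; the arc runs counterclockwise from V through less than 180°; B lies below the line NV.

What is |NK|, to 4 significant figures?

22.31

N is at the origin; NV is horizontal with |NV| = 28.2 and V on the +x side, so V = (28.20, 0.000). Since A1 is tangent to NV there, AV ⟂ NV, so A = V + (0, -7.5) = (28.20, -7.500). Since AK ⟂ KB (tangency), |AB| = √(7.5² + 27.3²) = 28.31 regardless of where K sits on A1. So B lies on both circle(N, 26.15) and circle(A, 28.31); the below-NV intersection is B = (6.257, -25.39). K is the foot of the tangent from B: K = (22.09, -3.150).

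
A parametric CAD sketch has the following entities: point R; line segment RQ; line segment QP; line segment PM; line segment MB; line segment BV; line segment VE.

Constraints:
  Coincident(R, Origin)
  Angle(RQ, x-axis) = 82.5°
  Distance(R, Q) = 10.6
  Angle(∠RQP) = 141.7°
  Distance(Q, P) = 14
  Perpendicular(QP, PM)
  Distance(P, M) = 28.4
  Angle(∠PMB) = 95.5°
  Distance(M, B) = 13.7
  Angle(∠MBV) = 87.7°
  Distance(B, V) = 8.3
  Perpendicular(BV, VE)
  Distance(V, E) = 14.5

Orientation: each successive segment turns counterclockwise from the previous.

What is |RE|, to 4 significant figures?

26.69

R is at the origin; RQ runs at 82.5° with length 10.6, so Q = (1.384, 10.51). ∠RQP = 141.7° gives QP at 120.8° from the x-axis; with |QP| = 14.0, P = (-5.785, 22.53). QP is perpendicular to PM, so PM runs at -149.2°; with |PM| = 28.4, M = (-30.18, 7.993). ∠PMB = 95.5° gives MB at -64.70° from the x-axis; with |MB| = 13.7, B = (-24.32, -4.393). ∠MBV = 87.7° gives BV at 27.60° from the x-axis; with |BV| = 8.3, V = (-16.97, -0.5478). The perpendicularity gives VE at right angles to BV, so VE runs at 117.6°; with |VE| = 14.5, E = (-23.69, 12.30). Then |RE| = |E − R| = 26.69.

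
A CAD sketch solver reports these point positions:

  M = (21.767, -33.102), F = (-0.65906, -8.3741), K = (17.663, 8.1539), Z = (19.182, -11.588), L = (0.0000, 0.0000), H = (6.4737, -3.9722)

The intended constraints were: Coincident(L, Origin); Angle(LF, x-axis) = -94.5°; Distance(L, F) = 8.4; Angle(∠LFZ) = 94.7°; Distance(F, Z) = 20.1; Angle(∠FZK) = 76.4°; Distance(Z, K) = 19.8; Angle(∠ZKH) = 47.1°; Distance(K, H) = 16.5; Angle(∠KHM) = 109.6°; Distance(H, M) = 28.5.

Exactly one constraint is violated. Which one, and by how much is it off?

Distance(H, M) = 28.5 — off by 4.40.

L = (0.00, 0.00) ✓; LF at -94.50° ✓; |LF| = 8.400 ✓; ∠LFZ = 94.70° ✓; |FZ| = 20.10 ✓; ∠FZK = 76.40° ✓; |ZK| = 19.80 ✓; ∠ZKH = 47.10° ✓; |KH| = 16.50 ✓; ∠KHM = 109.6° ✓; |HM| = 32.90 ✗.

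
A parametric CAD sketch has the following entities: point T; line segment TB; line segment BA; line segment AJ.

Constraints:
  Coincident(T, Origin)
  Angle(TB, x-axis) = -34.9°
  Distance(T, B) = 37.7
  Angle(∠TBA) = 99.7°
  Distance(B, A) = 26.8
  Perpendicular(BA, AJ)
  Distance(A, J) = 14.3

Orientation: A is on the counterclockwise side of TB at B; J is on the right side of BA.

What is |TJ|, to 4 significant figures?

61.22

T is at the origin; TB runs at -34.9° with length 37.7, so B = 37.7·(cos -34.9°, sin -34.9°) = (30.92, -21.57). ∠TBA = 99.7°, so BA runs at -34.9° + (180° − 99.7°) = 45.40° from the x-axis; with |BA| = 26.8, A = B + 26.8·(cos 45.40°, sin 45.40°) = (49.74, -2.488). The perpendicularity gives AJ at right angles to BA; with |AJ| = 14.3 on the right of BA, J = A + 14.3·(0.7120, -0.7022) = (59.92, -12.53). Then |TJ| = |J − T| = 61.22.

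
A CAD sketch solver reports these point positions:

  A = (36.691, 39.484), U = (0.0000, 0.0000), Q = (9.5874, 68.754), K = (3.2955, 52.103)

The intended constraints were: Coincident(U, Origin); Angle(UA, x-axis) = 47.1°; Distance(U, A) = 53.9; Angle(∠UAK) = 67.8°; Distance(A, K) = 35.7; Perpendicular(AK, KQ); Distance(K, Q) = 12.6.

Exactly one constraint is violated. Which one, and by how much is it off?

Distance(K, Q) = 12.6 — off by 5.20.

U = (0.00, 0.00) ✓; UA at 47.10° ✓; |UA| = 53.90 ✓; ∠UAK = 67.80° ✓; |AK| = 35.70 ✓; ∠(AK, KQ) = 90.00° ✓; |KQ| = 17.80 ✗.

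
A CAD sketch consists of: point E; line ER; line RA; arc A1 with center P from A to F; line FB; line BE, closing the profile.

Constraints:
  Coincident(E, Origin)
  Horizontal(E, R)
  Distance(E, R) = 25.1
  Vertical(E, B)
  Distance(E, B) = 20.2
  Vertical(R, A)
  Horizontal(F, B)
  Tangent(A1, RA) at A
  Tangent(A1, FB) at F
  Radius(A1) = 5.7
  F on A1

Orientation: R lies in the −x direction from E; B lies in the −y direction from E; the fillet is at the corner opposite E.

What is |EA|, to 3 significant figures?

29.0

E is at the origin; E and R share the same y with |ER| = 25.1 and R on the −x side, so R = (-25.1, 0.00). E and B share the same x with |EB| = 20.2 and B on the −y side, so B = (0.00, -20.2). The virtual corner opposite E is at (-25.1, -20.2). Since A1 is tangent to RA there, PA ⟂ RA and tangency of A1 to FB means the radius PF is perpendicular to FB, with radius 5.7, so the center P sits 5.7 in from both sides at P = (-19.4, -14.5). That places the tangent points at A = (-25.1, -14.5) on RA and F = (-19.4, -20.2) on FB. Then |EA| = |A − E| = 29.0.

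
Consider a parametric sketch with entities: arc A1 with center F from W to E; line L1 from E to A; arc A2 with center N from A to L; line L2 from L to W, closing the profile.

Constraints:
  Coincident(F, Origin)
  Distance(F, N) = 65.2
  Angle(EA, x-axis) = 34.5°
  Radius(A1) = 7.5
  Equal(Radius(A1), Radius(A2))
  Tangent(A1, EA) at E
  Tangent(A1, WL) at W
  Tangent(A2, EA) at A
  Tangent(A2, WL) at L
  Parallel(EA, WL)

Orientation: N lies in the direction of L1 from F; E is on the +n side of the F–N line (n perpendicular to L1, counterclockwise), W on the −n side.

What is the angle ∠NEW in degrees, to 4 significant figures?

83.44°

The slot axis is L1's direction at 34.5°, so u = (cos 34.5°, sin 34.5°) = (0.8241, 0.5664) and n = (−sin 34.5°, cos 34.5°) = (-0.5664, 0.8241). F is at the origin and N lies 65.2 along u from F, so N = 65.2·u = (53.73, 36.93). Tangency of A1 to both parallel lines with radius 7.5 puts E and W at F ± 7.5·n: E = (-4.248, 6.181), W = (4.248, -6.181). Then cos ∠NEW = EN·EW / (|EN||EW|), giving 83.44°.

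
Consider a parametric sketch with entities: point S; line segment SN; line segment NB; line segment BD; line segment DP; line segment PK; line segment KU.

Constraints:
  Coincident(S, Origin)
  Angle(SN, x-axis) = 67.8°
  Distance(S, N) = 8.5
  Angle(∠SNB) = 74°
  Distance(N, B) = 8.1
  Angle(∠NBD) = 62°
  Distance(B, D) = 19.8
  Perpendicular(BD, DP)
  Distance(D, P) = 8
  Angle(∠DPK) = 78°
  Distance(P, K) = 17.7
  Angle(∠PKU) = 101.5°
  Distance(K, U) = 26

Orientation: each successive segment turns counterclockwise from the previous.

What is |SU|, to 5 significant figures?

24.031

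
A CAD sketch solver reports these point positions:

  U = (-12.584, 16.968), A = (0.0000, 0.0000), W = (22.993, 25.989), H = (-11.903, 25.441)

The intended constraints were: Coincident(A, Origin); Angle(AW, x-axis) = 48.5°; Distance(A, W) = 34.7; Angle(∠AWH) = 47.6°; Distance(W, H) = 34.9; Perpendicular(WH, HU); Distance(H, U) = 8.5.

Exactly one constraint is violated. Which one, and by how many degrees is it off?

Perpendicular(WH, HU) — off by 5.49°.

A = (0.00, 0.00) ✓; AW at 48.50° ✓; |AW| = 34.70 ✓; ∠AWH = 47.60° ✓; |WH| = 34.90 ✓; ∠(WH, HU) = 84.51° ✗; |HU| = 8.500 ✓.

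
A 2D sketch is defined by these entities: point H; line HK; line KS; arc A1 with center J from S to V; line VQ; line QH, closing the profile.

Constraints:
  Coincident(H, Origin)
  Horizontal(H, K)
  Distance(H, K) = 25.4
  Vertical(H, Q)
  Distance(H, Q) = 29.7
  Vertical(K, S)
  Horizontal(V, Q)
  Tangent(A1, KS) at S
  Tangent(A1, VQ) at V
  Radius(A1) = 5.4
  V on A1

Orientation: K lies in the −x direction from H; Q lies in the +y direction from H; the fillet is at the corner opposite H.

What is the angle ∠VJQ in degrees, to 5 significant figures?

74.890°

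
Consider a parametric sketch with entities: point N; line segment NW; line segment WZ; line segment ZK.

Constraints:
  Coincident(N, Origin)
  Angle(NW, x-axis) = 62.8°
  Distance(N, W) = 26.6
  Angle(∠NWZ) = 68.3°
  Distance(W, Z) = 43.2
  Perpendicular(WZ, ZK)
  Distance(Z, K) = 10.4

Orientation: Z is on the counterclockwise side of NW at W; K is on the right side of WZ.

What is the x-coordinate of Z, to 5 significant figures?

-30.842

N is at the origin; NW runs at 62.8° with length 26.6, so W = 26.6·(cos 62.8°, sin 62.8°) = (12.159, 23.658). ∠NWZ = 68.3°, so WZ runs at 62.8° + (180° − 68.3°) = 174.50° from the x-axis; with |WZ| = 43.2, Z = W + 43.2·(cos 174.50°, sin 174.50°) = (-30.842, 27.799). So Z.x = -30.842.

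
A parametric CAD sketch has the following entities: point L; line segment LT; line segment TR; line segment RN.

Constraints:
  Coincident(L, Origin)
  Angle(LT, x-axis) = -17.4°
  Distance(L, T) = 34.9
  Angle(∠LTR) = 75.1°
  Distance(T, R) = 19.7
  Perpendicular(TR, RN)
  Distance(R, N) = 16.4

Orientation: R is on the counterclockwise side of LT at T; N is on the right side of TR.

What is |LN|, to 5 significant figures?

51.261

∠LTR = 75.1°, so TR runs at -17.4° + (180° − 75.1°) = 87.500° from the x-axis; with |TR| = 19.7, R = T + 19.7·(cos 87.500°, sin 87.500°) = (34.162, 9.2447). TR ⟂ RN; with |RN| = 16.4 on the right of TR, N = R + 16.4·(0.99905, -0.043619) = (50.547, 8.5294). Then |LN| = |N − L| = 51.261.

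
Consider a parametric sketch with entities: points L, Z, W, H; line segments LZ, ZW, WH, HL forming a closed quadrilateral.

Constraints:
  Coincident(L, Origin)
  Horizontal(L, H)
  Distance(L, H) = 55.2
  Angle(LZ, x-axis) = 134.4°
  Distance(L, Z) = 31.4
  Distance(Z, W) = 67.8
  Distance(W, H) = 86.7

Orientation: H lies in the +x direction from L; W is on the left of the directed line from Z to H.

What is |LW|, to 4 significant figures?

79.72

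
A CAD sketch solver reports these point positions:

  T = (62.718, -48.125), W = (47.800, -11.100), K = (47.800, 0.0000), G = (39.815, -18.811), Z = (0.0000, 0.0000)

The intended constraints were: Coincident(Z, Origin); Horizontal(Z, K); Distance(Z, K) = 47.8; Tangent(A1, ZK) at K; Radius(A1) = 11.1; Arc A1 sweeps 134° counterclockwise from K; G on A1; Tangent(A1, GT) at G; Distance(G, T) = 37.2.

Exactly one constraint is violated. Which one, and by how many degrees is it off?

Tangent(A1, GT) at G — off by 6.00°.

Z = (0.00, 0.00) ✓; Z.y = 0.00, K.y = 0.00 ✓; |ZK| = 47.80 ✓; ∠(WK, KZ) = 90.00° ✓; |WK| = 11.10 ✓; bearing(W→G) − bearing(W→K) = 134.0° ✓; |WG| = 11.10 ✓; ∠(WG, GT) = 96.00° ✗; |GT| = 37.20 ✓.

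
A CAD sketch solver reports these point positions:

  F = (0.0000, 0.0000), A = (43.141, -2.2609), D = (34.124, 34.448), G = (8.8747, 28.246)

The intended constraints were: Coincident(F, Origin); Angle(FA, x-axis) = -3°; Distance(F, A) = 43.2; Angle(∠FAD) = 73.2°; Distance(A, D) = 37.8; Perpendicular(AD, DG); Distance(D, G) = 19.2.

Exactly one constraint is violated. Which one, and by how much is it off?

Distance(D, G) = 19.2 — off by 6.80.

F = (0.00, 0.00) ✓; FA at -3.000° ✓; |FA| = 43.20 ✓; ∠FAD = 73.20° ✓; |AD| = 37.80 ✓; ∠(AD, DG) = 90.00° ✓; |DG| = 26.00 ✗.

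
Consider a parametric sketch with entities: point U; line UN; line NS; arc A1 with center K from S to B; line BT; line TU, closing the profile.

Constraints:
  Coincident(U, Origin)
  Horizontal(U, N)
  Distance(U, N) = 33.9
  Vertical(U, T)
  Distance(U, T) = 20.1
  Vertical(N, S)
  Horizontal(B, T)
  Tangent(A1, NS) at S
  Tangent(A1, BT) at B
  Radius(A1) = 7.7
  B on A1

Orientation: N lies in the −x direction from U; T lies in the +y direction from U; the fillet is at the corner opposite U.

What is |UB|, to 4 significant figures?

33.02

The virtual corner opposite U is at (-33.90, 20.10). The tangent condition forces KS to be normal to NS and the tangent condition forces KB to be normal to BT, with radius 7.7, so the center K sits 7.7 in from both sides at K = (-26.20, 12.40). That places the tangent points at S = (-33.90, 12.40) on NS and B = (-26.20, 20.10) on BT. Then |UB| = |B − U| = 33.02.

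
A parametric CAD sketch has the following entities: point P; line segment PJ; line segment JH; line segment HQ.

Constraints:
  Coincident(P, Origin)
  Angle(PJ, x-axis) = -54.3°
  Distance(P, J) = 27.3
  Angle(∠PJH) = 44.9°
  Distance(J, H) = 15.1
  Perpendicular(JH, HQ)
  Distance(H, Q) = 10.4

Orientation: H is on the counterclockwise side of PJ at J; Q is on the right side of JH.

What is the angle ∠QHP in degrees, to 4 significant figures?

167.6°

∠PJH = 44.9°, so JH runs at -54.3° + (180° − 44.9°) = 80.80° from the x-axis; with |JH| = 15.1, H = J + 15.1·(cos 80.80°, sin 80.80°) = (18.34, -7.264). JH is perpendicular to HQ; with |HQ| = 10.4 on the right of JH, Q = H + 10.4·(0.9871, -0.1599) = (28.61, -8.927). Then cos ∠QHP = HQ·HP / (|HQ||HP|), giving 167.6°.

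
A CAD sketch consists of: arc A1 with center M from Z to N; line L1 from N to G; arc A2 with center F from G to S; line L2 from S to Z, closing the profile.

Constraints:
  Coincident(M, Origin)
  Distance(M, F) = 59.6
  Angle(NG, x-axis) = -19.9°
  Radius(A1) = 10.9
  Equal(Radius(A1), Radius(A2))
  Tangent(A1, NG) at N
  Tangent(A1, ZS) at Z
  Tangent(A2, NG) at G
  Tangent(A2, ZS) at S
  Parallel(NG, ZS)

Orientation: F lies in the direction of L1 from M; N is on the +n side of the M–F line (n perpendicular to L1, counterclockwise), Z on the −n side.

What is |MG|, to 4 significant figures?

60.59

Tangency of A1 to both parallel lines with radius 10.9 puts N and Z at M ± 10.9·n: N = (3.710, 10.25), Z = (-3.710, -10.25). Equal radii place G and S the same way about F: G = F + 10.9·n = (59.75, -10.04), S = F − 10.9·n = (52.33, -30.54). Then |MG| = |G − M| = 60.59.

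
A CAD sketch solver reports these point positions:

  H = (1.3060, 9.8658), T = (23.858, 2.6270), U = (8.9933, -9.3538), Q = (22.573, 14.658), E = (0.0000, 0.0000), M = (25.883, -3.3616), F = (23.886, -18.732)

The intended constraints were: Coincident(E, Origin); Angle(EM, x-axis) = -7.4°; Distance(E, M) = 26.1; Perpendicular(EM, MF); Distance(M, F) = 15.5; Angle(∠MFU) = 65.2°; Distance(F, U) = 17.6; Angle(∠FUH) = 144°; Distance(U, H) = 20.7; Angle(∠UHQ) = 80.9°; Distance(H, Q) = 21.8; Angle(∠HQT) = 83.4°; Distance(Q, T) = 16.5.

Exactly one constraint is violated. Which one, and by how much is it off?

Distance(Q, T) = 16.5 — off by 4.40.

E = (0.00, 0.00) ✓; EM at -7.400° ✓; |EM| = 26.10 ✓; ∠(EM, MF) = 90.00° ✓; |MF| = 15.50 ✓; ∠MFU = 65.20° ✓; |FU| = 17.60 ✓; ∠FUH = 144.0° ✓; |UH| = 20.70 ✓; ∠UHQ = 80.90° ✓; |HQ| = 21.80 ✓; ∠HQT = 83.40° ✓; |QT| = 12.10 ✗.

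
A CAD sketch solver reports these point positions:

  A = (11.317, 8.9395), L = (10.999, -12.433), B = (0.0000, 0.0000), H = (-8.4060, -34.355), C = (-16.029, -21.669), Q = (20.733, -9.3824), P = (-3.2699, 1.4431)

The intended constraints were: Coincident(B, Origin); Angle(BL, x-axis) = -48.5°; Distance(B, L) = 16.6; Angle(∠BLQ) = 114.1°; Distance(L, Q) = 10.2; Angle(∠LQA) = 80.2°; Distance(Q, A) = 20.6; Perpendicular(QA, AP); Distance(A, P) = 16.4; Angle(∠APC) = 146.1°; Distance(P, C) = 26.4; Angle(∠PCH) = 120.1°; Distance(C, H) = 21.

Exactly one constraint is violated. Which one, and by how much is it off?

Distance(C, H) = 21 — off by 6.20.

B = (0.00, 0.00) ✓; BL at -48.50° ✓; |BL| = 16.60 ✓; ∠BLQ = 114.1° ✓; |LQ| = 10.20 ✓; ∠LQA = 80.20° ✓; |QA| = 20.60 ✓; ∠(QA, AP) = 90.00° ✓; |AP| = 16.40 ✓; ∠APC = 146.1° ✓; |PC| = 26.40 ✓; ∠PCH = 120.1° ✓; |CH| = 14.80 ✗.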